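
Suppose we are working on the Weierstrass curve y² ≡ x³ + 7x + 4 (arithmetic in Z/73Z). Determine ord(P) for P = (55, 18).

2P: tangent at (55, 18): λ = (3·55² + 7)/(2·18) ≡ 30/36. 36⁻¹ ≡ 71 (mod 73), so λ ≡ 30·71 ≡ 13.
  x = λ² - 55 - 55 = 169 - 110 ≡ 59; y = λ·(55 - 59) - 18 ≡ 3. → (59, 3)
3P: (59, 3) + (55, 18). λ = (18 - 3)/(55 - 59) ≡ 15/69 mod 73. 69⁻¹ ≡ 18 (mod 73), so λ ≡ 51.
  x = λ² - 59 - 55 = 2601 - 114 ≡ 5; y = λ·(59 - 5) - 3 ≡ 50. → (5, 50)
4P: (5, 50) + (55, 18). λ = (18 - 50)/(55 - 5) ≡ 41/50 mod 73. 50⁻¹ ≡ 19 (mod 73) since 50·19 = 950 ≡ 1, so λ ≡ 49.
  x = λ² - 5 - 55 = 2401 - 60 ≡ 5; y = λ·(5 - 5) - 50 ≡ 23. → (5, 23)
5P: (5, 23) + (55, 18). λ = (18 - 23)/(55 - 5) ≡ 68/50 mod 73. 50⁻¹ ≡ 19 (mod 73) since 50·19 = 950 ≡ 1, so λ ≡ 51.
  x = λ² - 5 - 55 = 2601 - 60 ≡ 59; y = λ·(5 - 59) - 23 ≡ 70. → (59, 70)
6P: (59, 70) + (55, 18). λ = (18 - 70)/(55 - 59) ≡ 21/69 mod 73. 69⁻¹ ≡ 18 (mod 73) since 69·18 = 1242 ≡ 1, so λ ≡ 13.
  x = λ² - 59 - 55 = 169 - 114 ≡ 55; y = λ·(59 - 55) - 70 ≡ 55. → (55, 55)
7P: (55, 55) + (55, 18): same x and y₁ ≡ -y₂, so the sum is ∞.
7P = ∞, so the order is 7.

7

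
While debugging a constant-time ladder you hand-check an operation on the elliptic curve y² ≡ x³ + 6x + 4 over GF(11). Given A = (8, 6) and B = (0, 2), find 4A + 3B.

First 4A:
Double-and-add on 4 = (100)₂. Start with A = (8, 6) for the leading 1-bit.
double: tangent at (8, 6): λ = (3·8² + 6)/(2·6) ≡ 0/1. 1⁻¹ ≡ 1 (mod 11) since 1·1 = 1 ≡ 1, so λ ≡ 0·1 ≡ 0.
  x = λ² - 8 - 8 = 0 - 16 ≡ 6; y = λ·(8 - 6) - 6 ≡ 5. → (6, 5)
double: tangent at (6, 5): λ = (3·6² + 6)/(2·5) ≡ 4/10. 10⁻¹ ≡ 10 (mod 11), so λ ≡ 4·10 ≡ 7.
  x = λ² - 6 - 6 = 49 - 12 ≡ 4; y = λ·(6 - 4) - 5 ≡ 9. → (4, 9)
4A = (4, 9).
Next 3B:
Repeated addition: build up to 3B.
2B: tangent at (0, 2): λ = (3·0² + 6)/(2·2) ≡ 6/4. 4⁻¹ ≡ 3 (mod 11), so λ ≡ 6·3 ≡ 7.
  x = λ² - 0 - 0 = 49 - 0 ≡ 5; y = λ·(0 - 5) - 2 ≡ 7. → (5, 7)
3B: (5, 7) + (0, 2). λ = (2 - 7)/(0 - 5) ≡ 6/6 mod 11. 6⁻¹ ≡ 2 (mod 11) since 6·2 = 12 ≡ 1, so λ ≡ 1.
  x = λ² - 5 - 0 = 1 - 5 ≡ 7; y = λ·(5 - 7) - 7 ≡ 2. → (7, 2)
3B = (7, 2).
Finally 4A + 3B:
(4, 9) + (7, 2). λ = (2 - 9)/(7 - 4) ≡ 4/3 mod 11. 3⁻¹ ≡ 4 (mod 11), so λ ≡ 5.
  x = λ² - 4 - 7 = 25 - 11 ≡ 3; y = λ·(4 - 3) - 9 ≡ 7. → (3, 7)

(3, 7)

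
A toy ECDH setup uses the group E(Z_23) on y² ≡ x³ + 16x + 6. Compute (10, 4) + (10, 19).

O

The two points share x = 10 and their y-coordinates satisfy 4 + 19 ≡ 0 (mod 23), so they are inverses. Their sum is the point at infinity.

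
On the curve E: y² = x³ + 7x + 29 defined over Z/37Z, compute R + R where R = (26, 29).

tangent at (26, 29): λ = (3·26² + 7)/(2·29) ≡ 0/21. 21⁻¹ ≡ 30 (mod 37), so λ ≡ 0·30 ≡ 0.
  x = λ² - 26 - 26 = 0 - 52 ≡ 22; y = λ·(26 - 22) - 29 ≡ 8. → (22, 8)

(22, 8)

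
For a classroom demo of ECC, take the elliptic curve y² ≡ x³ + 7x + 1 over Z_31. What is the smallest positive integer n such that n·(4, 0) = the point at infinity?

2

2P: (4, 0) + (4, 0): same x and y₁ ≡ -y₂, so the sum is the point at infinity.
2P = the point at infinity, so the order is 2.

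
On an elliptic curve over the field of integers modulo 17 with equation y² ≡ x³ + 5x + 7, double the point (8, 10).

(14, 4)

tangent at (8, 10): λ = (3·8² + 5)/(2·10) ≡ 10/3. 3⁻¹ ≡ 6 (mod 17) since 3·6 = 18 ≡ 1, so λ ≡ 10·6 ≡ 9.
  x = λ² - 8 - 8 = 81 - 16 ≡ 14; y = λ·(8 - 14) - 10 ≡ 4. → (14, 4)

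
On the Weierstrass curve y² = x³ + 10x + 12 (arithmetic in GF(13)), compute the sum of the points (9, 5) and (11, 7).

(9, 5) + (11, 7). λ = (7 - 5)/(11 - 9) ≡ 2/2 mod 13. 2⁻¹ ≡ 7 (mod 13), so λ ≡ 1.
  x = λ² - 9 - 11 = 1 - 20 ≡ 7; y = λ·(9 - 7) - 5 ≡ 10. → (7, 10)

(7, 10)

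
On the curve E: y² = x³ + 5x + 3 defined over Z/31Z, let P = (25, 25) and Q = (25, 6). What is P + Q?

The two points share x = 25 and their y-coordinates satisfy 25 + 6 ≡ 0 (mod 31), so they are inverses. Their sum is 𝒪.

O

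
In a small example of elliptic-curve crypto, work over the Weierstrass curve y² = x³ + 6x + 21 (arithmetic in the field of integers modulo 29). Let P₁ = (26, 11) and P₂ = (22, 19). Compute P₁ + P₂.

(26, 11) + (22, 19). λ = (19 - 11)/(22 - 26) ≡ 8/25 mod 29. 25⁻¹ ≡ 7 (mod 29), so λ ≡ 27.
  x = λ² - 26 - 22 = 729 - 48 ≡ 14; y = λ·(26 - 14) - 11 ≡ 23. → (14, 23)

(14, 23)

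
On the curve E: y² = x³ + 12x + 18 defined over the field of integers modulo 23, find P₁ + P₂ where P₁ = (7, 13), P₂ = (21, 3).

(11, 3)

(7, 13) + (21, 3). λ = (3 - 13)/(21 - 7) ≡ 13/14 mod 23. 14⁻¹ ≡ 5 (mod 23), so λ ≡ 19.
  x = λ² - 7 - 21 = 361 - 28 ≡ 11; y = λ·(7 - 11) - 13 ≡ 3. → (11, 3)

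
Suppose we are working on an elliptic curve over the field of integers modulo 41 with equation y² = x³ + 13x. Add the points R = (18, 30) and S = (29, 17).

(18, 30) + (29, 17). λ = (17 - 30)/(29 - 18) ≡ 28/11 mod 41. 11⁻¹ ≡ 15 (mod 41), so λ ≡ 10.
  x = λ² - 18 - 29 = 100 - 47 ≡ 12; y = λ·(18 - 12) - 30 ≡ 30. → (12, 30)

(12, 30)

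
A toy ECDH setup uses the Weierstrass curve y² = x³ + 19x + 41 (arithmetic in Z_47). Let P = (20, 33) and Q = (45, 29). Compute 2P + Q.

(26, 43)

First 2P:
Repeated addition: build up to 2P.
2P: tangent at (20, 33): λ = (3·20² + 19)/(2·33) ≡ 44/19. 19⁻¹ ≡ 5 (mod 47) since 19·5 = 95 ≡ 1, so λ ≡ 44·5 ≡ 32.
  x = λ² - 20 - 20 = 1024 - 40 ≡ 44; y = λ·(20 - 44) - 33 ≡ 45. → (44, 45)
2P = (44, 45).
Finally 2P + Q:
(44, 45) + (45, 29). λ = (29 - 45)/(45 - 44) ≡ 31/1 mod 47. 1⁻¹ ≡ 1 (mod 47) since 1·1 = 1 ≡ 1, so λ ≡ 31.
  x = λ² - 44 - 45 = 961 - 89 ≡ 26; y = λ·(44 - 26) - 45 ≡ 43. → (26, 43)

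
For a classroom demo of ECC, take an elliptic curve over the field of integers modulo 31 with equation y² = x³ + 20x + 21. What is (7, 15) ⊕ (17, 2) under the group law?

(9, 0)

(7, 15) + (17, 2). λ = (2 - 15)/(17 - 7) ≡ 18/10 mod 31. 10⁻¹ ≡ 28 (mod 31), so λ ≡ 8.
  x = λ² - 7 - 17 = 64 - 24 ≡ 9; y = λ·(7 - 9) - 15 ≡ 0. → (9, 0)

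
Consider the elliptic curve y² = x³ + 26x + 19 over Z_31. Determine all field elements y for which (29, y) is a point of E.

none

x³ + 26x + 19 = 25162 ≡ 21 (mod 31).
21 is a non-residue mod 31; no y exists.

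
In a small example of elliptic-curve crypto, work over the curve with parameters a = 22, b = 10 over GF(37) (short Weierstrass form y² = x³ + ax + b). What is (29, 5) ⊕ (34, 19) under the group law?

(29, 5) + (34, 19). λ = (19 - 5)/(34 - 29) ≡ 14/5 mod 37. 5⁻¹ ≡ 15 (mod 37), so λ ≡ 25.
  x = λ² - 29 - 34 = 625 - 63 ≡ 7; y = λ·(29 - 7) - 5 ≡ 27. → (7, 27)

(7, 27)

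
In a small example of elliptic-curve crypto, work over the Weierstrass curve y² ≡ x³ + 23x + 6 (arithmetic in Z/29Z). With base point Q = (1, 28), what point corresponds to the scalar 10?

Repeated addition: build up to 10Q.
2Q: tangent at (1, 28): λ = (3·1² + 23)/(2·28) ≡ 26/27. 27⁻¹ ≡ 14 (mod 29) since 27·14 = 378 ≡ 1, so λ ≡ 26·14 ≡ 16.
  x = λ² - 1 - 1 = 256 - 2 ≡ 22; y = λ·(1 - 22) - 28 ≡ 13. → (22, 13)
3Q: (22, 13) + (1, 28). λ = (28 - 13)/(1 - 22) ≡ 15/8 mod 29. 8⁻¹ ≡ 11 (mod 29), so λ ≡ 20.
  x = λ² - 22 - 1 = 400 - 23 ≡ 0; y = λ·(22 - 0) - 13 ≡ 21. → (0, 21)
4Q: (0, 21) + (1, 28). λ = (28 - 21)/(1 - 0) ≡ 7/1 mod 29. 1⁻¹ ≡ 1 (mod 29), so λ ≡ 7.
  x = λ² - 0 - 1 = 49 - 1 ≡ 19; y = λ·(0 - 19) - 21 ≡ 20. → (19, 20)
5Q: (19, 20) + (1, 28). λ = (28 - 20)/(1 - 19) ≡ 8/11 mod 29. 11⁻¹ ≡ 8 (mod 29) since 11·8 = 88 ≡ 1, so λ ≡ 6.
  x = λ² - 19 - 1 = 36 - 20 ≡ 16; y = λ·(19 - 16) - 20 ≡ 27. → (16, 27)
6Q: (16, 27) + (1, 28). λ = (28 - 27)/(1 - 16) ≡ 1/14 mod 29. 14⁻¹ ≡ 27 (mod 29), so λ ≡ 27.
  x = λ² - 16 - 1 = 729 - 17 ≡ 16; y = λ·(16 - 16) - 27 ≡ 2. → (16, 2)
7Q: (16, 2) + (1, 28). λ = (28 - 2)/(1 - 16) ≡ 26/14 mod 29. 14⁻¹ ≡ 27 (mod 29) since 14·27 = 378 ≡ 1, so λ ≡ 6.
  x = λ² - 16 - 1 = 36 - 17 ≡ 19; y = λ·(16 - 19) - 2 ≡ 9. → (19, 9)
8Q: (19, 9) + (1, 28). λ = (28 - 9)/(1 - 19) ≡ 19/11 mod 29. 11⁻¹ ≡ 8 (mod 29) since 11·8 = 88 ≡ 1, so λ ≡ 7.
  x = λ² - 19 - 1 = 49 - 20 ≡ 0; y = λ·(19 - 0) - 9 ≡ 8. → (0, 8)
9Q: (0, 8) + (1, 28). λ = (28 - 8)/(1 - 0) ≡ 20/1 mod 29. 1⁻¹ ≡ 1 (mod 29), so λ ≡ 20.
  x = λ² - 0 - 1 = 400 - 1 ≡ 22; y = λ·(0 - 22) - 8 ≡ 16. → (22, 16)
10Q: (22, 16) + (1, 28). λ = (28 - 16)/(1 - 22) ≡ 12/8 mod 29. 8⁻¹ ≡ 11 (mod 29), so λ ≡ 16.
  x = λ² - 22 - 1 = 256 - 23 ≡ 1; y = λ·(22 - 1) - 16 ≡ 1. → (1, 1)

(1, 1)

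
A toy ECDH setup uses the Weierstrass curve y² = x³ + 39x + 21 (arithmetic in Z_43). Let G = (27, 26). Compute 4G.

(28, 19)

Repeated addition: build up to 4G.
2G: tangent at (27, 26): λ = (3·27² + 39)/(2·26) ≡ 33/9. 9⁻¹ ≡ 24 (mod 43) since 9·24 = 216 ≡ 1, so λ ≡ 33·24 ≡ 18.
  x = λ² - 27 - 27 = 324 - 54 ≡ 12; y = λ·(27 - 12) - 26 ≡ 29. → (12, 29)
3G: (12, 29) + (27, 26). λ = (26 - 29)/(27 - 12) ≡ 40/15 mod 43. 15⁻¹ ≡ 23 (mod 43) since 15·23 = 345 ≡ 1, so λ ≡ 17.
  x = λ² - 12 - 27 = 289 - 39 ≡ 35; y = λ·(12 - 35) - 29 ≡ 10. → (35, 10)
4G: (35, 10) + (27, 26). λ = (26 - 10)/(27 - 35) ≡ 16/35 mod 43. 35⁻¹ ≡ 16 (mod 43) since 35·16 = 560 ≡ 1, so λ ≡ 41.
  x = λ² - 35 - 27 = 1681 - 62 ≡ 28; y = λ·(35 - 28) - 10 ≡ 19. → (28, 19)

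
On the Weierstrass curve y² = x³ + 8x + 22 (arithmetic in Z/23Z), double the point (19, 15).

(3, 21)

tangent at (19, 15): λ = (3·19² + 8)/(2·15) ≡ 10/7. 7⁻¹ ≡ 10 (mod 23), so λ ≡ 10·10 ≡ 8.
  x = λ² - 19 - 19 = 64 - 38 ≡ 3; y = λ·(19 - 3) - 15 ≡ 21. → (3, 21)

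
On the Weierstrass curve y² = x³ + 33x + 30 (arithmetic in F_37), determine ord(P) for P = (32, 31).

7

2P: tangent at (32, 31): λ = (3·32² + 33)/(2·31) ≡ 34/25. 25⁻¹ ≡ 3 (mod 37), so λ ≡ 34·3 ≡ 28.
  x = λ² - 32 - 32 = 784 - 64 ≡ 17; y = λ·(32 - 17) - 31 ≡ 19. → (17, 19)
3P: (17, 19) + (32, 31). λ = (31 - 19)/(32 - 17) ≡ 12/15 mod 37. 15⁻¹ ≡ 5 (mod 37) since 15·5 = 75 ≡ 1, so λ ≡ 23.
  x = λ² - 17 - 32 = 529 - 49 ≡ 36; y = λ·(17 - 36) - 19 ≡ 25. → (36, 25)
4P: (36, 25) + (32, 31). λ = (31 - 25)/(32 - 36) ≡ 6/33 mod 37. 33⁻¹ ≡ 9 (mod 37), so λ ≡ 17.
  x = λ² - 36 - 32 = 289 - 68 ≡ 36; y = λ·(36 - 36) - 25 ≡ 12. → (36, 12)
5P: (36, 12) + (32, 31). λ = (31 - 12)/(32 - 36) ≡ 19/33 mod 37. 33⁻¹ ≡ 9 (mod 37) since 33·9 = 297 ≡ 1, so λ ≡ 23.
  x = λ² - 36 - 32 = 529 - 68 ≡ 17; y = λ·(36 - 17) - 12 ≡ 18. → (17, 18)
6P: (17, 18) + (32, 31). λ = (31 - 18)/(32 - 17) ≡ 13/15 mod 37. 15⁻¹ ≡ 5 (mod 37), so λ ≡ 28.
  x = λ² - 17 - 32 = 784 - 49 ≡ 32; y = λ·(17 - 32) - 18 ≡ 6. → (32, 6)
7P: (32, 6) + (32, 31): same x and y₁ ≡ -y₂, so the sum is ∞.
7P = ∞, so the order is 7.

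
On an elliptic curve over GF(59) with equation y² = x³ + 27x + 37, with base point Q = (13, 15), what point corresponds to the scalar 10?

Repeated addition: build up to 10Q.
2Q: tangent at (13, 15): λ = (3·13² + 27)/(2·15) ≡ 3/30. 30⁻¹ ≡ 2 (mod 59), so λ ≡ 3·2 ≡ 6.
  x = λ² - 13 - 13 = 36 - 26 ≡ 10; y = λ·(13 - 10) - 15 ≡ 3. → (10, 3)
3Q: (10, 3) + (13, 15). λ = (15 - 3)/(13 - 10) ≡ 12/3 mod 59. 3⁻¹ ≡ 20 (mod 59), so λ ≡ 4.
  x = λ² - 10 - 13 = 16 - 23 ≡ 52; y = λ·(10 - 52) - 3 ≡ 6. → (52, 6)
4Q: (52, 6) + (13, 15). λ = (15 - 6)/(13 - 52) ≡ 9/20 mod 59. 20⁻¹ ≡ 3 (mod 59), so λ ≡ 27.
  x = λ² - 52 - 13 = 729 - 65 ≡ 15; y = λ·(52 - 15) - 6 ≡ 49. → (15, 49)
5Q: (15, 49) + (13, 15). λ = (15 - 49)/(13 - 15) ≡ 25/57 mod 59. 57⁻¹ ≡ 29 (mod 59) since 57·29 = 1653 ≡ 1, so λ ≡ 17.
  x = λ² - 15 - 13 = 289 - 28 ≡ 25; y = λ·(15 - 25) - 49 ≡ 17. → (25, 17)
6Q: (25, 17) + (13, 15). λ = (15 - 17)/(13 - 25) ≡ 57/47 mod 59. 47⁻¹ ≡ 54 (mod 59) since 47·54 = 2538 ≡ 1, so λ ≡ 10.
  x = λ² - 25 - 13 = 100 - 38 ≡ 3; y = λ·(25 - 3) - 17 ≡ 26. → (3, 26)
7Q: (3, 26) + (13, 15). λ = (15 - 26)/(13 - 3) ≡ 48/10 mod 59. 10⁻¹ ≡ 6 (mod 59), so λ ≡ 52.
  x = λ² - 3 - 13 = 2704 - 16 ≡ 33; y = λ·(3 - 33) - 26 ≡ 7. → (33, 7)
8Q: (33, 7) + (13, 15). λ = (15 - 7)/(13 - 33) ≡ 8/39 mod 59. 39⁻¹ ≡ 56 (mod 59), so λ ≡ 35.
  x = λ² - 33 - 13 = 1225 - 46 ≡ 58; y = λ·(33 - 58) - 7 ≡ 3. → (58, 3)
9Q: (58, 3) + (13, 15). λ = (15 - 3)/(13 - 58) ≡ 12/14 mod 59. 14⁻¹ ≡ 38 (mod 59), so λ ≡ 43.
  x = λ² - 58 - 13 = 1849 - 71 ≡ 8; y = λ·(58 - 8) - 3 ≡ 23. → (8, 23)
10Q: (8, 23) + (13, 15). λ = (15 - 23)/(13 - 8) ≡ 51/5 mod 59. 5⁻¹ ≡ 12 (mod 59) since 5·12 = 60 ≡ 1, so λ ≡ 22.
  x = λ² - 8 - 13 = 484 - 21 ≡ 50; y = λ·(8 - 50) - 23 ≡ 56. → (50, 56)

(50, 56)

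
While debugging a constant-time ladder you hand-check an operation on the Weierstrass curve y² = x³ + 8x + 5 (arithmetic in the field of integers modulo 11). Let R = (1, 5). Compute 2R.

(9, 6)

tangent at (1, 5): λ = (3·1² + 8)/(2·5) ≡ 0/10. 10⁻¹ ≡ 10 (mod 11), so λ ≡ 0·10 ≡ 0.
  x = λ² - 1 - 1 = 0 - 2 ≡ 9; y = λ·(1 - 9) - 5 ≡ 6. → (9, 6)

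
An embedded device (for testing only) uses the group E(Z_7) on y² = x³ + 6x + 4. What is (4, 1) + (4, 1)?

tangent at (4, 1): λ = (3·4² + 6)/(2·1) ≡ 5/2. 2⁻¹ ≡ 4 (mod 7), so λ ≡ 5·4 ≡ 6.
  x = λ² - 4 - 4 = 36 - 8 ≡ 0; y = λ·(4 - 0) - 1 ≡ 2. → (0, 2)

(0, 2)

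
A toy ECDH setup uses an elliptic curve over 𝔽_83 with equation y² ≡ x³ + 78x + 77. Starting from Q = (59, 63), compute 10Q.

(59, 20)

Double-and-add on 10 = (1010)₂. Start with Q = (59, 63) for the leading 1-bit.
double: tangent at (59, 63): λ = (3·59² + 78)/(2·63) ≡ 63/43. 43⁻¹ ≡ 56 (mod 83), so λ ≡ 63·56 ≡ 42.
  x = λ² - 59 - 59 = 1764 - 118 ≡ 69; y = λ·(59 - 69) - 63 ≡ 15. → (69, 15)
double: tangent at (69, 15): λ = (3·69² + 78)/(2·15) ≡ 2/30. 30⁻¹ ≡ 36 (mod 83), so λ ≡ 2·36 ≡ 72.
  x = λ² - 69 - 69 = 5184 - 138 ≡ 66; y = λ·(69 - 66) - 15 ≡ 35. → (66, 35)
add Q: (66, 35) + (59, 63). λ = (63 - 35)/(59 - 66) ≡ 28/76 mod 83. 76⁻¹ ≡ 71 (mod 83) since 76·71 = 5396 ≡ 1, so λ ≡ 79.
  x = λ² - 66 - 59 = 6241 - 125 ≡ 57; y = λ·(66 - 57) - 35 ≡ 12. → (57, 12)
double: tangent at (57, 12): λ = (3·57² + 78)/(2·12) ≡ 31/24. 24⁻¹ ≡ 45 (mod 83), so λ ≡ 31·45 ≡ 67.
  x = λ² - 57 - 57 = 4489 - 114 ≡ 59; y = λ·(57 - 59) - 12 ≡ 20. → (59, 20)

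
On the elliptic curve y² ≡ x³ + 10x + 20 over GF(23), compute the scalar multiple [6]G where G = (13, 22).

(4, 20)

Repeated addition: build up to 6G.
2G: tangent at (13, 22): λ = (3·13² + 10)/(2·22) ≡ 11/21. 21⁻¹ ≡ 11 (mod 23), so λ ≡ 11·11 ≡ 6.
  x = λ² - 13 - 13 = 36 - 26 ≡ 10; y = λ·(13 - 10) - 22 ≡ 19. → (10, 19)
3G: (10, 19) + (13, 22). λ = (22 - 19)/(13 - 10) ≡ 3/3 mod 23. 3⁻¹ ≡ 8 (mod 23) since 3·8 = 24 ≡ 1, so λ ≡ 1.
  x = λ² - 10 - 13 = 1 - 23 ≡ 1; y = λ·(10 - 1) - 19 ≡ 13. → (1, 13)
4G: (1, 13) + (13, 22). λ = (22 - 13)/(13 - 1) ≡ 9/12 mod 23. 12⁻¹ ≡ 2 (mod 23), so λ ≡ 18.
  x = λ² - 1 - 13 = 324 - 14 ≡ 11; y = λ·(1 - 11) - 13 ≡ 14. → (11, 14)
5G: (11, 14) + (13, 22). λ = (22 - 14)/(13 - 11) ≡ 8/2 mod 23. 2⁻¹ ≡ 12 (mod 23), so λ ≡ 4.
  x = λ² - 11 - 13 = 16 - 24 ≡ 15; y = λ·(11 - 15) - 14 ≡ 16. → (15, 16)
6G: (15, 16) + (13, 22). λ = (22 - 16)/(13 - 15) ≡ 6/21 mod 23. 21⁻¹ ≡ 11 (mod 23), so λ ≡ 20.
  x = λ² - 15 - 13 = 400 - 28 ≡ 4; y = λ·(15 - 4) - 16 ≡ 20. → (4, 20)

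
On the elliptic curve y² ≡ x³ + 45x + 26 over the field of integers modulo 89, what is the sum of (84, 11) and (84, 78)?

The two points share x = 84 and their y-coordinates satisfy 11 + 78 ≡ 0 (mod 89), so they are inverses. Their sum is the point at infinity.

O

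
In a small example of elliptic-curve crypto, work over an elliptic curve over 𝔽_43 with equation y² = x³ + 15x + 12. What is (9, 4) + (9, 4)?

(25, 39)

tangent at (9, 4): λ = (3·9² + 15)/(2·4) ≡ 0/8. 8⁻¹ ≡ 27 (mod 43), so λ ≡ 0·27 ≡ 0.
  x = λ² - 9 - 9 = 0 - 18 ≡ 25; y = λ·(9 - 25) - 4 ≡ 39. → (25, 39)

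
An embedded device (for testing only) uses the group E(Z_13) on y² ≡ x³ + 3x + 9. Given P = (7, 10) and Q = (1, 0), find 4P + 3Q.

(6, 10)

First 4P:
Repeated addition: build up to 4P.
2P: tangent at (7, 10): λ = (3·7² + 3)/(2·10) ≡ 7/7. 7⁻¹ ≡ 2 (mod 13), so λ ≡ 7·2 ≡ 1.
  x = λ² - 7 - 7 = 1 - 14 ≡ 0; y = λ·(7 - 0) - 10 ≡ 10. → (0, 10)
3P: (0, 10) + (7, 10). λ = (10 - 10)/(7 - 0) ≡ 0/7 mod 13. 7⁻¹ ≡ 2 (mod 13), so λ ≡ 0.
  x = λ² - 0 - 7 = 0 - 7 ≡ 6; y = λ·(0 - 6) - 10 ≡ 3. → (6, 3)
4P: (6, 3) + (7, 10). λ = (10 - 3)/(7 - 6) ≡ 7/1 mod 13. 1⁻¹ ≡ 1 (mod 13), so λ ≡ 7.
  x = λ² - 6 - 7 = 49 - 13 ≡ 10; y = λ·(6 - 10) - 3 ≡ 8. → (10, 8)
4P = (10, 8).
Next 3Q:
Repeated addition: build up to 3Q.
2Q: (1, 0) + (1, 0): same x and y₁ ≡ -y₂, so the sum is ∞.
3Q: ∞ + (1, 0) = (1, 0) (identity).
3Q = (1, 0).
Finally 4P + 3Q:
(10, 8) + (1, 0). λ = (0 - 8)/(1 - 10) ≡ 5/4 mod 13. 4⁻¹ ≡ 10 (mod 13) since 4·10 = 40 ≡ 1, so λ ≡ 11.
  x = λ² - 10 - 1 = 121 - 11 ≡ 6; y = λ·(10 - 6) - 8 ≡ 10. → (6, 10)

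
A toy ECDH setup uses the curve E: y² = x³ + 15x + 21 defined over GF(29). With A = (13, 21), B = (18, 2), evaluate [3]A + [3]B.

(25, 19)

First 3A:
Repeated addition: build up to 3A.
2A: tangent at (13, 21): λ = (3·13² + 15)/(2·21) ≡ 0/13. 13⁻¹ ≡ 9 (mod 29), so λ ≡ 0·9 ≡ 0.
  x = λ² - 13 - 13 = 0 - 26 ≡ 3; y = λ·(13 - 3) - 21 ≡ 8. → (3, 8)
3A: (3, 8) + (13, 21). λ = (21 - 8)/(13 - 3) ≡ 13/10 mod 29. 10⁻¹ ≡ 3 (mod 29) since 10·3 = 30 ≡ 1, so λ ≡ 10.
  x = λ² - 3 - 13 = 100 - 16 ≡ 26; y = λ·(3 - 26) - 8 ≡ 23. → (26, 23)
3A = (26, 23).
Next 3B:
Repeated addition: build up to 3B.
2B: tangent at (18, 2): λ = (3·18² + 15)/(2·2) ≡ 1/4. 4⁻¹ ≡ 22 (mod 29), so λ ≡ 1·22 ≡ 22.
  x = λ² - 18 - 18 = 484 - 36 ≡ 13; y = λ·(18 - 13) - 2 ≡ 21. → (13, 21)
3B: (13, 21) + (18, 2). λ = (2 - 21)/(18 - 13) ≡ 10/5 mod 29. 5⁻¹ ≡ 6 (mod 29) since 5·6 = 30 ≡ 1, so λ ≡ 2.
  x = λ² - 13 - 18 = 4 - 31 ≡ 2; y = λ·(13 - 2) - 21 ≡ 1. → (2, 1)
3B = (2, 1).
Finally 3A + 3B:
(26, 23) + (2, 1). λ = (1 - 23)/(2 - 26) ≡ 7/5 mod 29. 5⁻¹ ≡ 6 (mod 29) since 5·6 = 30 ≡ 1, so λ ≡ 13.
  x = λ² - 26 - 2 = 169 - 28 ≡ 25; y = λ·(26 - 25) - 23 ≡ 19. → (25, 19)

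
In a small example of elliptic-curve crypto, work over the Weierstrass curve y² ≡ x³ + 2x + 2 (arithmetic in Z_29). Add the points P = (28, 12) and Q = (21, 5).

(28, 12) + (21, 5). λ = (5 - 12)/(21 - 28) ≡ 22/22 mod 29. 22⁻¹ ≡ 4 (mod 29), so λ ≡ 1.
  x = λ² - 28 - 21 = 1 - 49 ≡ 10; y = λ·(28 - 10) - 12 ≡ 6. → (10, 6)

(10, 6)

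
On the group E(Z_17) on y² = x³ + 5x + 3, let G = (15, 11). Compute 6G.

(13, 2)

Double-and-add on 6 = (110)₂. Start with G = (15, 11) for the leading 1-bit.
double: tangent at (15, 11): λ = (3·15² + 5)/(2·11) ≡ 0/5. 5⁻¹ ≡ 7 (mod 17) since 5·7 = 35 ≡ 1, so λ ≡ 0·7 ≡ 0.
  x = λ² - 15 - 15 = 0 - 30 ≡ 4; y = λ·(15 - 4) - 11 ≡ 6. → (4, 6)
add G: (4, 6) + (15, 11). λ = (11 - 6)/(15 - 4) ≡ 5/11 mod 17. 11⁻¹ ≡ 14 (mod 17) since 11·14 = 154 ≡ 1, so λ ≡ 2.
  x = λ² - 4 - 15 = 4 - 19 ≡ 2; y = λ·(4 - 2) - 6 ≡ 15. → (2, 15)
double: tangent at (2, 15): λ = (3·2² + 5)/(2·15) ≡ 0/13. 13⁻¹ ≡ 4 (mod 17), so λ ≡ 0·4 ≡ 0.
  x = λ² - 2 - 2 = 0 - 4 ≡ 13; y = λ·(2 - 13) - 15 ≡ 2. → (13, 2)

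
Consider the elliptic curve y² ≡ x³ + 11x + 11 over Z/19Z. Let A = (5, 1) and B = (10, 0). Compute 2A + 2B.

First 2A:
Repeated addition: build up to 2A.
2A: tangent at (5, 1): λ = (3·5² + 11)/(2·1) ≡ 10/2. 2⁻¹ ≡ 10 (mod 19) since 2·10 = 20 ≡ 1, so λ ≡ 10·10 ≡ 5.
  x = λ² - 5 - 5 = 25 - 10 ≡ 15; y = λ·(5 - 15) - 1 ≡ 6. → (15, 6)
2A = (15, 6).
Next 2B:
Repeated addition: build up to 2B.
2B: (10, 0) + (10, 0): same x and y₁ ≡ -y₂, so the sum is O.
2B = O.
Finally 2A + 2B:
(15, 6) + O = (15, 6) (identity).

(15, 6)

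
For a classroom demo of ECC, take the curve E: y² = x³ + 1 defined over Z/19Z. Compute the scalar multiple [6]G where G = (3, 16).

O

Repeated addition: build up to 6G.
2G: tangent at (3, 16): λ = (3·3² + 0)/(2·16) ≡ 8/13. 13⁻¹ ≡ 3 (mod 19) since 13·3 = 39 ≡ 1, so λ ≡ 8·3 ≡ 5.
  x = λ² - 3 - 3 = 25 - 6 ≡ 0; y = λ·(3 - 0) - 16 ≡ 18. → (0, 18)
3G: (0, 18) + (3, 16). λ = (16 - 18)/(3 - 0) ≡ 17/3 mod 19. 3⁻¹ ≡ 13 (mod 19) since 3·13 = 39 ≡ 1, so λ ≡ 12.
  x = λ² - 0 - 3 = 144 - 3 ≡ 8; y = λ·(0 - 8) - 18 ≡ 0. → (8, 0)
4G: (8, 0) + (3, 16). λ = (16 - 0)/(3 - 8) ≡ 16/14 mod 19. 14⁻¹ ≡ 15 (mod 19), so λ ≡ 12.
  x = λ² - 8 - 3 = 144 - 11 ≡ 0; y = λ·(8 - 0) - 0 ≡ 1. → (0, 1)
5G: (0, 1) + (3, 16). λ = (16 - 1)/(3 - 0) ≡ 15/3 mod 19. 3⁻¹ ≡ 13 (mod 19), so λ ≡ 5.
  x = λ² - 0 - 3 = 25 - 3 ≡ 3; y = λ·(0 - 3) - 1 ≡ 3. → (3, 3)
6G: (3, 3) + (3, 16): same x and y₁ ≡ -y₂, so the sum is O.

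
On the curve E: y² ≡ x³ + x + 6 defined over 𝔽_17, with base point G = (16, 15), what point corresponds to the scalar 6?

(9, 9)

Repeated addition: build up to 6G.
2G: tangent at (16, 15): λ = (3·16² + 1)/(2·15) ≡ 4/13. 13⁻¹ ≡ 4 (mod 17) since 13·4 = 52 ≡ 1, so λ ≡ 4·4 ≡ 16.
  x = λ² - 16 - 16 = 256 - 32 ≡ 3; y = λ·(16 - 3) - 15 ≡ 6. → (3, 6)
3G: (3, 6) + (16, 15). λ = (15 - 6)/(16 - 3) ≡ 9/13 mod 17. 13⁻¹ ≡ 4 (mod 17) since 13·4 = 52 ≡ 1, so λ ≡ 2.
  x = λ² - 3 - 16 = 4 - 19 ≡ 2; y = λ·(3 - 2) - 6 ≡ 13. → (2, 13)
4G: (2, 13) + (16, 15). λ = (15 - 13)/(16 - 2) ≡ 2/14 mod 17. 14⁻¹ ≡ 11 (mod 17) since 14·11 = 154 ≡ 1, so λ ≡ 5.
  x = λ² - 2 - 16 = 25 - 18 ≡ 7; y = λ·(2 - 7) - 13 ≡ 13. → (7, 13)
5G: (7, 13) + (16, 15). λ = (15 - 13)/(16 - 7) ≡ 2/9 mod 17. 9⁻¹ ≡ 2 (mod 17) since 9·2 = 18 ≡ 1, so λ ≡ 4.
  x = λ² - 7 - 16 = 16 - 23 ≡ 10; y = λ·(7 - 10) - 13 ≡ 9. → (10, 9)
6G: (10, 9) + (16, 15). λ = (15 - 9)/(16 - 10) ≡ 6/6 mod 17. 6⁻¹ ≡ 3 (mod 17) since 6·3 = 18 ≡ 1, so λ ≡ 1.
  x = λ² - 10 - 16 = 1 - 26 ≡ 9; y = λ·(10 - 9) - 9 ≡ 9. → (9, 9)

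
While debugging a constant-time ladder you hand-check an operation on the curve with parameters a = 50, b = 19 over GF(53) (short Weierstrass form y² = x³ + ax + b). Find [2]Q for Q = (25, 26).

(27, 8)

tangent at (25, 26): λ = (3·25² + 50)/(2·26) ≡ 17/52. 52⁻¹ ≡ 52 (mod 53), so λ ≡ 17·52 ≡ 36.
  x = λ² - 25 - 25 = 1296 - 50 ≡ 27; y = λ·(25 - 27) - 26 ≡ 8. → (27, 8)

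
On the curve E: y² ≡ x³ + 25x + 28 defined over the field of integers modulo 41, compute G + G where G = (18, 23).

tangent at (18, 23): λ = (3·18² + 25)/(2·23) ≡ 13/5. 5⁻¹ ≡ 33 (mod 41) since 5·33 = 165 ≡ 1, so λ ≡ 13·33 ≡ 19.
  x = λ² - 18 - 18 = 361 - 36 ≡ 38; y = λ·(18 - 38) - 23 ≡ 7. → (38, 7)

(38, 7)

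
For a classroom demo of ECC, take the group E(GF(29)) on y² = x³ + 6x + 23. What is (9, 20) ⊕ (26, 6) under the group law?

(9, 20) + (26, 6). λ = (6 - 20)/(26 - 9) ≡ 15/17 mod 29. 17⁻¹ ≡ 12 (mod 29) since 17·12 = 204 ≡ 1, so λ ≡ 6.
  x = λ² - 9 - 26 = 36 - 35 ≡ 1; y = λ·(9 - 1) - 20 ≡ 28. → (1, 28)

(1, 28)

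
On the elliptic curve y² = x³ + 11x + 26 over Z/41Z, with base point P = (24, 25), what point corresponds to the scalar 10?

(32, 31)

Repeated addition: build up to 10P.
2P: tangent at (24, 25): λ = (3·24² + 11)/(2·25) ≡ 17/9. 9⁻¹ ≡ 32 (mod 41) since 9·32 = 288 ≡ 1, so λ ≡ 17·32 ≡ 11.
  x = λ² - 24 - 24 = 121 - 48 ≡ 32; y = λ·(24 - 32) - 25 ≡ 10. → (32, 10)
3P: (32, 10) + (24, 25). λ = (25 - 10)/(24 - 32) ≡ 15/33 mod 41. 33⁻¹ ≡ 5 (mod 41), so λ ≡ 34.
  x = λ² - 32 - 24 = 1156 - 56 ≡ 34; y = λ·(32 - 34) - 10 ≡ 4. → (34, 4)
4P: (34, 4) + (24, 25). λ = (25 - 4)/(24 - 34) ≡ 21/31 mod 41. 31⁻¹ ≡ 4 (mod 41), so λ ≡ 2.
  x = λ² - 34 - 24 = 4 - 58 ≡ 28; y = λ·(34 - 28) - 4 ≡ 8. → (28, 8)
5P: (28, 8) + (24, 25). λ = (25 - 8)/(24 - 28) ≡ 17/37 mod 41. 37⁻¹ ≡ 10 (mod 41), so λ ≡ 6.
  x = λ² - 28 - 24 = 36 - 52 ≡ 25; y = λ·(28 - 25) - 8 ≡ 10. → (25, 10)
6P: (25, 10) + (24, 25). λ = (25 - 10)/(24 - 25) ≡ 15/40 mod 41. 40⁻¹ ≡ 40 (mod 41), so λ ≡ 26.
  x = λ² - 25 - 24 = 676 - 49 ≡ 12; y = λ·(25 - 12) - 10 ≡ 0. → (12, 0)
7P: (12, 0) + (24, 25). λ = (25 - 0)/(24 - 12) ≡ 25/12 mod 41. 12⁻¹ ≡ 24 (mod 41) since 12·24 = 288 ≡ 1, so λ ≡ 26.
  x = λ² - 12 - 24 = 676 - 36 ≡ 25; y = λ·(12 - 25) - 0 ≡ 31. → (25, 31)
8P: (25, 31) + (24, 25). λ = (25 - 31)/(24 - 25) ≡ 35/40 mod 41. 40⁻¹ ≡ 40 (mod 41) since 40·40 = 1600 ≡ 1, so λ ≡ 6.
  x = λ² - 25 - 24 = 36 - 49 ≡ 28; y = λ·(25 - 28) - 31 ≡ 33. → (28, 33)
9P: (28, 33) + (24, 25). λ = (25 - 33)/(24 - 28) ≡ 33/37 mod 41. 37⁻¹ ≡ 10 (mod 41), so λ ≡ 2.
  x = λ² - 28 - 24 = 4 - 52 ≡ 34; y = λ·(28 - 34) - 33 ≡ 37. → (34, 37)
10P: (34, 37) + (24, 25). λ = (25 - 37)/(24 - 34) ≡ 29/31 mod 41. 31⁻¹ ≡ 4 (mod 41), so λ ≡ 34.
  x = λ² - 34 - 24 = 1156 - 58 ≡ 32; y = λ·(34 - 32) - 37 ≡ 31. → (32, 31)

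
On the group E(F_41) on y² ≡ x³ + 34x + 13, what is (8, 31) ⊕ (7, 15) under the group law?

(8, 31) + (7, 15). λ = (15 - 31)/(7 - 8) ≡ 25/40 mod 41. 40⁻¹ ≡ 40 (mod 41), so λ ≡ 16.
  x = λ² - 8 - 7 = 256 - 15 ≡ 36; y = λ·(8 - 36) - 31 ≡ 13. → (36, 13)

(36, 13)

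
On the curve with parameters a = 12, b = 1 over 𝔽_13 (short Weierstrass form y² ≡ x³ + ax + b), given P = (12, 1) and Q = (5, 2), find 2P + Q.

(1, 12)

First 2P:
Repeated addition: build up to 2P.
2P: tangent at (12, 1): λ = (3·12² + 12)/(2·1) ≡ 2/2. 2⁻¹ ≡ 7 (mod 13) since 2·7 = 14 ≡ 1, so λ ≡ 2·7 ≡ 1.
  x = λ² - 12 - 12 = 1 - 24 ≡ 3; y = λ·(12 - 3) - 1 ≡ 8. → (3, 8)
2P = (3, 8).
Finally 2P + Q:
(3, 8) + (5, 2). λ = (2 - 8)/(5 - 3) ≡ 7/2 mod 13. 2⁻¹ ≡ 7 (mod 13), so λ ≡ 10.
  x = λ² - 3 - 5 = 100 - 8 ≡ 1; y = λ·(3 - 1) - 8 ≡ 12. → (1, 12)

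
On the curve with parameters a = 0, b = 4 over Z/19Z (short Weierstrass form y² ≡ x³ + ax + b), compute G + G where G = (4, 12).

tangent at (4, 12): λ = (3·4² + 0)/(2·12) ≡ 10/5. 5⁻¹ ≡ 4 (mod 19), so λ ≡ 10·4 ≡ 2.
  x = λ² - 4 - 4 = 4 - 8 ≡ 15; y = λ·(4 - 15) - 12 ≡ 4. → (15, 4)

(15, 4)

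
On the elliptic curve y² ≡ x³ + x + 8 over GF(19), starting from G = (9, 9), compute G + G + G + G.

(10, 12)

Repeated addition: build up to 4G.
2G: tangent at (9, 9): λ = (3·9² + 1)/(2·9) ≡ 16/18. 18⁻¹ ≡ 18 (mod 19), so λ ≡ 16·18 ≡ 3.
  x = λ² - 9 - 9 = 9 - 18 ≡ 10; y = λ·(9 - 10) - 9 ≡ 7. → (10, 7)
3G: (10, 7) + (9, 9). λ = (9 - 7)/(9 - 10) ≡ 2/18 mod 19. 18⁻¹ ≡ 18 (mod 19), so λ ≡ 17.
  x = λ² - 10 - 9 = 289 - 19 ≡ 4; y = λ·(10 - 4) - 7 ≡ 0. → (4, 0)
4G: (4, 0) + (9, 9). λ = (9 - 0)/(9 - 4) ≡ 9/5 mod 19. 5⁻¹ ≡ 4 (mod 19), so λ ≡ 17.
  x = λ² - 4 - 9 = 289 - 13 ≡ 10; y = λ·(4 - 10) - 0 ≡ 12. → (10, 12)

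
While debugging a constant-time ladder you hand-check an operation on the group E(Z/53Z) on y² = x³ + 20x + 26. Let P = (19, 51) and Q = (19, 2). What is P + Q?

O

The two points share x = 19 and their y-coordinates satisfy 51 + 2 ≡ 0 (mod 53), so they are inverses. Their sum is 𝒪.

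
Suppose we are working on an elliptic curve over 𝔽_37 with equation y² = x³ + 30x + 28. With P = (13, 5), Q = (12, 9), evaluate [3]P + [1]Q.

First 3P:
Repeated addition: build up to 3P.
2P: tangent at (13, 5): λ = (3·13² + 30)/(2·5) ≡ 19/10. 10⁻¹ ≡ 26 (mod 37), so λ ≡ 19·26 ≡ 13.
  x = λ² - 13 - 13 = 169 - 26 ≡ 32; y = λ·(13 - 32) - 5 ≡ 7. → (32, 7)
3P: (32, 7) + (13, 5). λ = (5 - 7)/(13 - 32) ≡ 35/18 mod 37. 18⁻¹ ≡ 35 (mod 37) since 18·35 = 630 ≡ 1, so λ ≡ 4.
  x = λ² - 32 - 13 = 16 - 45 ≡ 8; y = λ·(32 - 8) - 7 ≡ 15. → (8, 15)
3P = (8, 15).
Finally 3P + Q:
(8, 15) + (12, 9). λ = (9 - 15)/(12 - 8) ≡ 31/4 mod 37. 4⁻¹ ≡ 28 (mod 37), so λ ≡ 17.
  x = λ² - 8 - 12 = 289 - 20 ≡ 10; y = λ·(8 - 10) - 15 ≡ 25. → (10, 25)

(10, 25)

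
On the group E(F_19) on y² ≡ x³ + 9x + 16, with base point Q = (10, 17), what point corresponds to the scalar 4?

Repeated addition: build up to 4Q.
2Q: tangent at (10, 17): λ = (3·10² + 9)/(2·17) ≡ 5/15. 15⁻¹ ≡ 14 (mod 19) since 15·14 = 210 ≡ 1, so λ ≡ 5·14 ≡ 13.
  x = λ² - 10 - 10 = 169 - 20 ≡ 16; y = λ·(10 - 16) - 17 ≡ 0. → (16, 0)
3Q: (16, 0) + (10, 17). λ = (17 - 0)/(10 - 16) ≡ 17/13 mod 19. 13⁻¹ ≡ 3 (mod 19), so λ ≡ 13.
  x = λ² - 16 - 10 = 169 - 26 ≡ 10; y = λ·(16 - 10) - 0 ≡ 2. → (10, 2)
4Q: (10, 2) + (10, 17): same x and y₁ ≡ -y₂, so the sum is ∞.

O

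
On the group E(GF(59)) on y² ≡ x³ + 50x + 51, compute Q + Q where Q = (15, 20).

tangent at (15, 20): λ = (3·15² + 50)/(2·20) ≡ 17/40. 40⁻¹ ≡ 31 (mod 59) since 40·31 = 1240 ≡ 1, so λ ≡ 17·31 ≡ 55.
  x = λ² - 15 - 15 = 3025 - 30 ≡ 45; y = λ·(15 - 45) - 20 ≡ 41. → (45, 41)

(45, 41)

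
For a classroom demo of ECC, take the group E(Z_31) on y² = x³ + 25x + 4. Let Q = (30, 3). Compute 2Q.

tangent at (30, 3): λ = (3·30² + 25)/(2·3) ≡ 28/6. 6⁻¹ ≡ 26 (mod 31), so λ ≡ 28·26 ≡ 15.
  x = λ² - 30 - 30 = 225 - 60 ≡ 10; y = λ·(30 - 10) - 3 ≡ 18. → (10, 18)

(10, 18)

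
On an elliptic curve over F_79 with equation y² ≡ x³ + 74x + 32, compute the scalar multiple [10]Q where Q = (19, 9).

Repeated addition: build up to 10Q.
2Q: tangent at (19, 9): λ = (3·19² + 74)/(2·9) ≡ 51/18. 18⁻¹ ≡ 22 (mod 79), so λ ≡ 51·22 ≡ 16.
  x = λ² - 19 - 19 = 256 - 38 ≡ 60; y = λ·(19 - 60) - 9 ≡ 46. → (60, 46)
3Q: (60, 46) + (19, 9). λ = (9 - 46)/(19 - 60) ≡ 42/38 mod 79. 38⁻¹ ≡ 52 (mod 79), so λ ≡ 51.
  x = λ² - 60 - 19 = 2601 - 79 ≡ 73; y = λ·(60 - 73) - 46 ≡ 2. → (73, 2)
4Q: (73, 2) + (19, 9). λ = (9 - 2)/(19 - 73) ≡ 7/25 mod 79. 25⁻¹ ≡ 19 (mod 79), so λ ≡ 54.
  x = λ² - 73 - 19 = 2916 - 92 ≡ 59; y = λ·(73 - 59) - 2 ≡ 43. → (59, 43)
5Q: (59, 43) + (19, 9). λ = (9 - 43)/(19 - 59) ≡ 45/39 mod 79. 39⁻¹ ≡ 77 (mod 79), so λ ≡ 68.
  x = λ² - 59 - 19 = 4624 - 78 ≡ 43; y = λ·(59 - 43) - 43 ≡ 18. → (43, 18)
6Q: (43, 18) + (19, 9). λ = (9 - 18)/(19 - 43) ≡ 70/55 mod 79. 55⁻¹ ≡ 23 (mod 79), so λ ≡ 30.
  x = λ² - 43 - 19 = 900 - 62 ≡ 48; y = λ·(43 - 48) - 18 ≡ 69. → (48, 69)
7Q: (48, 69) + (19, 9). λ = (9 - 69)/(19 - 48) ≡ 19/50 mod 79. 50⁻¹ ≡ 49 (mod 79), so λ ≡ 62.
  x = λ² - 48 - 19 = 3844 - 67 ≡ 64; y = λ·(48 - 64) - 69 ≡ 45. → (64, 45)
8Q: (64, 45) + (19, 9). λ = (9 - 45)/(19 - 64) ≡ 43/34 mod 79. 34⁻¹ ≡ 7 (mod 79), so λ ≡ 64.
  x = λ² - 64 - 19 = 4096 - 83 ≡ 63; y = λ·(64 - 63) - 45 ≡ 19. → (63, 19)
9Q: (63, 19) + (19, 9). λ = (9 - 19)/(19 - 63) ≡ 69/35 mod 79. 35⁻¹ ≡ 70 (mod 79) since 35·70 = 2450 ≡ 1, so λ ≡ 11.
  x = λ² - 63 - 19 = 121 - 82 ≡ 39; y = λ·(63 - 39) - 19 ≡ 8. → (39, 8)
10Q: (39, 8) + (19, 9). λ = (9 - 8)/(19 - 39) ≡ 1/59 mod 79. 59⁻¹ ≡ 75 (mod 79) since 59·75 = 4425 ≡ 1, so λ ≡ 75.
  x = λ² - 39 - 19 = 5625 - 58 ≡ 37; y = λ·(39 - 37) - 8 ≡ 63. → (37, 63)

(37, 63)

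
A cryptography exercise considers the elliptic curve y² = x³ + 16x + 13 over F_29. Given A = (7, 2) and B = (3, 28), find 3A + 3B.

First 3A:
Repeated addition: build up to 3A.
2A: tangent at (7, 2): λ = (3·7² + 16)/(2·2) ≡ 18/4. 4⁻¹ ≡ 22 (mod 29), so λ ≡ 18·22 ≡ 19.
  x = λ² - 7 - 7 = 361 - 14 ≡ 28; y = λ·(7 - 28) - 2 ≡ 5. → (28, 5)
3A: (28, 5) + (7, 2). λ = (2 - 5)/(7 - 28) ≡ 26/8 mod 29. 8⁻¹ ≡ 11 (mod 29), so λ ≡ 25.
  x = λ² - 28 - 7 = 625 - 35 ≡ 10; y = λ·(28 - 10) - 5 ≡ 10. → (10, 10)
3A = (10, 10).
Next 3B:
Repeated addition: build up to 3B.
2B: tangent at (3, 28): λ = (3·3² + 16)/(2·28) ≡ 14/27. 27⁻¹ ≡ 14 (mod 29), so λ ≡ 14·14 ≡ 22.
  x = λ² - 3 - 3 = 484 - 6 ≡ 14; y = λ·(3 - 14) - 28 ≡ 20. → (14, 20)
3B: (14, 20) + (3, 28). λ = (28 - 20)/(3 - 14) ≡ 8/18 mod 29. 18⁻¹ ≡ 21 (mod 29) since 18·21 = 378 ≡ 1, so λ ≡ 23.
  x = λ² - 14 - 3 = 529 - 17 ≡ 19; y = λ·(14 - 19) - 20 ≡ 10. → (19, 10)
3B = (19, 10).
Finally 3A + 3B:
(10, 10) + (19, 10). λ = (10 - 10)/(19 - 10) ≡ 0/9 mod 29. 9⁻¹ ≡ 13 (mod 29), so λ ≡ 0.
  x = λ² - 10 - 19 = 0 - 29 ≡ 0; y = λ·(10 - 0) - 10 ≡ 19. → (0, 19)

(0, 19)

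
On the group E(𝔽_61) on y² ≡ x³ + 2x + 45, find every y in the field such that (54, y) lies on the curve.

x³ + 2x + 45 = 157617 ≡ 54 (mod 61).
54 is a non-residue mod 61; no y exists.

none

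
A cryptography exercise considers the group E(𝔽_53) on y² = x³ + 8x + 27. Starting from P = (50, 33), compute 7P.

(15, 17)

Double-and-add on 7 = (111)₂. Start with P = (50, 33) for the leading 1-bit.
double: tangent at (50, 33): λ = (3·50² + 8)/(2·33) ≡ 35/13. 13⁻¹ ≡ 49 (mod 53) since 13·49 = 637 ≡ 1, so λ ≡ 35·49 ≡ 19.
  x = λ² - 50 - 50 = 361 - 100 ≡ 49; y = λ·(50 - 49) - 33 ≡ 39. → (49, 39)
add P: (49, 39) + (50, 33). λ = (33 - 39)/(50 - 49) ≡ 47/1 mod 53. 1⁻¹ ≡ 1 (mod 53) since 1·1 = 1 ≡ 1, so λ ≡ 47.
  x = λ² - 49 - 50 = 2209 - 99 ≡ 43; y = λ·(49 - 43) - 39 ≡ 31. → (43, 31)
double: tangent at (43, 31): λ = (3·43² + 8)/(2·31) ≡ 43/9. 9⁻¹ ≡ 6 (mod 53) since 9·6 = 54 ≡ 1, so λ ≡ 43·6 ≡ 46.
  x = λ² - 43 - 43 = 2116 - 86 ≡ 16; y = λ·(43 - 16) - 31 ≡ 45. → (16, 45)
add P: (16, 45) + (50, 33). λ = (33 - 45)/(50 - 16) ≡ 41/34 mod 53. 34⁻¹ ≡ 39 (mod 53), so λ ≡ 9.
  x = λ² - 16 - 50 = 81 - 66 ≡ 15; y = λ·(16 - 15) - 45 ≡ 17. → (15, 17)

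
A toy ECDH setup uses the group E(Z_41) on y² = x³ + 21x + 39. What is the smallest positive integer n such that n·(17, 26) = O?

8

2P: tangent at (17, 26): λ = (3·17² + 21)/(2·26) ≡ 27/11. 11⁻¹ ≡ 15 (mod 41), so λ ≡ 27·15 ≡ 36.
  x = λ² - 17 - 17 = 1296 - 34 ≡ 32; y = λ·(17 - 32) - 26 ≡ 8. → (32, 8)
3P: (32, 8) + (17, 26). λ = (26 - 8)/(17 - 32) ≡ 18/26 mod 41. 26⁻¹ ≡ 30 (mod 41) since 26·30 = 780 ≡ 1, so λ ≡ 7.
  x = λ² - 32 - 17 = 49 - 49 ≡ 0; y = λ·(32 - 0) - 8 ≡ 11. → (0, 11)
4P: (0, 11) + (17, 26). λ = (26 - 11)/(17 - 0) ≡ 15/17 mod 41. 17⁻¹ ≡ 29 (mod 41), so λ ≡ 25.
  x = λ² - 0 - 17 = 625 - 17 ≡ 34; y = λ·(0 - 34) - 11 ≡ 0. → (34, 0)
5P: (34, 0) + (17, 26). λ = (26 - 0)/(17 - 34) ≡ 26/24 mod 41. 24⁻¹ ≡ 12 (mod 41), so λ ≡ 25.
  x = λ² - 34 - 17 = 625 - 51 ≡ 0; y = λ·(34 - 0) - 0 ≡ 30. → (0, 30)
6P: (0, 30) + (17, 26). λ = (26 - 30)/(17 - 0) ≡ 37/17 mod 41. 17⁻¹ ≡ 29 (mod 41) since 17·29 = 493 ≡ 1, so λ ≡ 7.
  x = λ² - 0 - 17 = 49 - 17 ≡ 32; y = λ·(0 - 32) - 30 ≡ 33. → (32, 33)
7P: (32, 33) + (17, 26). λ = (26 - 33)/(17 - 32) ≡ 34/26 mod 41. 26⁻¹ ≡ 30 (mod 41) since 26·30 = 780 ≡ 1, so λ ≡ 36.
  x = λ² - 32 - 17 = 1296 - 49 ≡ 17; y = λ·(32 - 17) - 33 ≡ 15. → (17, 15)
8P: (17, 15) + (17, 26): same x and y₁ ≡ -y₂, so the sum is O.
8P = O, so the order is 8.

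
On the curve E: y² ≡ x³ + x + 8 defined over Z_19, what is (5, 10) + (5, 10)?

tangent at (5, 10): λ = (3·5² + 1)/(2·10) ≡ 0/1. 1⁻¹ ≡ 1 (mod 19) since 1·1 = 1 ≡ 1, so λ ≡ 0·1 ≡ 0.
  x = λ² - 5 - 5 = 0 - 10 ≡ 9; y = λ·(5 - 9) - 10 ≡ 9. → (9, 9)

(9, 9)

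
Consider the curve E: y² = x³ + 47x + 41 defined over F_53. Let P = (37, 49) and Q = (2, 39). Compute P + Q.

(37, 49) + (2, 39). λ = (39 - 49)/(2 - 37) ≡ 43/18 mod 53. 18⁻¹ ≡ 3 (mod 53), so λ ≡ 23.
  x = λ² - 37 - 2 = 529 - 39 ≡ 13; y = λ·(37 - 13) - 49 ≡ 26. → (13, 26)

(13, 26)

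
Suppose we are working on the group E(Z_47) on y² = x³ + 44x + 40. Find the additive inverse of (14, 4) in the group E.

(14, 43)

-(14, 4) = (14, -4 mod 47) = (14, 43).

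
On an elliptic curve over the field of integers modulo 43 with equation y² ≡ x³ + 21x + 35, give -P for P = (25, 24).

-(25, 24) = (25, -24 mod 43) = (25, 19).

(25, 19)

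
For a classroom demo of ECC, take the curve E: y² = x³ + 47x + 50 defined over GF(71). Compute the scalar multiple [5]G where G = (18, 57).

Double-and-add on 5 = (101)₂. Start with G = (18, 57) for the leading 1-bit.
double: tangent at (18, 57): λ = (3·18² + 47)/(2·57) ≡ 25/43. 43⁻¹ ≡ 38 (mod 71), so λ ≡ 25·38 ≡ 27.
  x = λ² - 18 - 18 = 729 - 36 ≡ 54; y = λ·(18 - 54) - 57 ≡ 36. → (54, 36)
double: tangent at (54, 36): λ = (3·54² + 47)/(2·36) ≡ 62/1. 1⁻¹ ≡ 1 (mod 71) since 1·1 = 1 ≡ 1, so λ ≡ 62·1 ≡ 62.
  x = λ² - 54 - 54 = 3844 - 108 ≡ 44; y = λ·(54 - 44) - 36 ≡ 16. → (44, 16)
add G: (44, 16) + (18, 57). λ = (57 - 16)/(18 - 44) ≡ 41/45 mod 71. 45⁻¹ ≡ 30 (mod 71), so λ ≡ 23.
  x = λ² - 44 - 18 = 529 - 62 ≡ 41; y = λ·(44 - 41) - 16 ≡ 53. → (41, 53)

(41, 53)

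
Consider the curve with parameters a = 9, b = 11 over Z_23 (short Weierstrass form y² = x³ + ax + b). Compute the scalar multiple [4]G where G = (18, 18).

(18, 18)

Repeated addition: build up to 4G.
2G: tangent at (18, 18): λ = (3·18² + 9)/(2·18) ≡ 15/13. 13⁻¹ ≡ 16 (mod 23), so λ ≡ 15·16 ≡ 10.
  x = λ² - 18 - 18 = 100 - 36 ≡ 18; y = λ·(18 - 18) - 18 ≡ 5. → (18, 5)
3G: (18, 5) + (18, 18): same x and y₁ ≡ -y₂, so the sum is ∞.
4G: ∞ + (18, 18) = (18, 18) (identity).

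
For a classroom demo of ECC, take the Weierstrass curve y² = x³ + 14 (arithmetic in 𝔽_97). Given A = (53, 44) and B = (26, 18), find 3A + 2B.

(10, 23)

First 3A:
Repeated addition: build up to 3A.
2A: tangent at (53, 44): λ = (3·53² + 0)/(2·44) ≡ 85/88. 88⁻¹ ≡ 43 (mod 97) since 88·43 = 3784 ≡ 1, so λ ≡ 85·43 ≡ 66.
  x = λ² - 53 - 53 = 4356 - 106 ≡ 79; y = λ·(53 - 79) - 44 ≡ 83. → (79, 83)
3A: (79, 83) + (53, 44). λ = (44 - 83)/(53 - 79) ≡ 58/71 mod 97. 71⁻¹ ≡ 41 (mod 97), so λ ≡ 50.
  x = λ² - 79 - 53 = 2500 - 132 ≡ 40; y = λ·(79 - 40) - 83 ≡ 24. → (40, 24)
3A = (40, 24).
Next 2B:
Repeated addition: build up to 2B.
2B: tangent at (26, 18): λ = (3·26² + 0)/(2·18) ≡ 88/36. 36⁻¹ ≡ 62 (mod 97), so λ ≡ 88·62 ≡ 24.
  x = λ² - 26 - 26 = 576 - 52 ≡ 39; y = λ·(26 - 39) - 18 ≡ 58. → (39, 58)
2B = (39, 58).
Finally 3A + 2B:
(40, 24) + (39, 58). λ = (58 - 24)/(39 - 40) ≡ 34/96 mod 97. 96⁻¹ ≡ 96 (mod 97) since 96·96 = 9216 ≡ 1, so λ ≡ 63.
  x = λ² - 40 - 39 = 3969 - 79 ≡ 10; y = λ·(40 - 10) - 24 ≡ 23. → (10, 23)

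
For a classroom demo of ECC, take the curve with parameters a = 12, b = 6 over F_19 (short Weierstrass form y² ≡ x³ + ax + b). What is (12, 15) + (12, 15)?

tangent at (12, 15): λ = (3·12² + 12)/(2·15) ≡ 7/11. 11⁻¹ ≡ 7 (mod 19) since 11·7 = 77 ≡ 1, so λ ≡ 7·7 ≡ 11.
  x = λ² - 12 - 12 = 121 - 24 ≡ 2; y = λ·(12 - 2) - 15 ≡ 0. → (2, 0)

(2, 0)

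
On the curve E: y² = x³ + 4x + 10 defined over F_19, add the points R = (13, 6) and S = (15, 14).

(13, 6) + (15, 14). λ = (14 - 6)/(15 - 13) ≡ 8/2 mod 19. 2⁻¹ ≡ 10 (mod 19), so λ ≡ 4.
  x = λ² - 13 - 15 = 16 - 28 ≡ 7; y = λ·(13 - 7) - 6 ≡ 18. → (7, 18)

(7, 18)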